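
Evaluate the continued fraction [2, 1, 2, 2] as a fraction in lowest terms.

19/7

Using pₖ = aₖpₖ₋₁ + pₖ₋₂ and qₖ = aₖqₖ₋₁ + qₖ₋₂:
  k=0: a=2, p=2, q=1
  k=1: a=1, p=3, q=1
  k=2: a=2, p=8, q=3
  k=3: a=2, p=19, q=7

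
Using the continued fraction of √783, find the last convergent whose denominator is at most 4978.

87724/3135

√783 = [27; 1, 54, …] (period length 2).
Convergents:
  p_0/q_0 = 27/1
  p_1/q_1 = 28/1
  p_2/q_2 = 1539/55
  p_3/q_3 = 1567/56
  p_4/q_4 = 86157/3079
  p_5/q_5 = 87724/3135
  p_6/q_6 = 4823253/172369
q_5 = 3135 ≤ 4978 < 172369 = q_6, so the answer is 87724/3135.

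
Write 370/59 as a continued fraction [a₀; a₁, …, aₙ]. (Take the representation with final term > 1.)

370 = 6·59 + 16
59 = 3·16 + 11
16 = 1·11 + 5
11 = 2·5 + 1
5 = 5·1 + 0  (stop)
So 370/59 = [6; 3, 1, 2, 5].

[6; 3, 1, 2, 5]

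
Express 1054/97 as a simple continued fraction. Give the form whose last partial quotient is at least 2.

1054 = 10·97 + 84
97 = 1·84 + 13
84 = 6·13 + 6
13 = 2·6 + 1
6 = 6·1 + 0  (stop)
So 1054/97 = [10; 1, 6, 2, 6].

[10; 1, 6, 2, 6]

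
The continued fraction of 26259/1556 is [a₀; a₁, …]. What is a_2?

26259 = 16·1556 + 1363   →  a_0 = 16
1556 = 1·1363 + 193   →  a_1 = 1
1363 = 7·193 + 12   →  a_2 = 7

7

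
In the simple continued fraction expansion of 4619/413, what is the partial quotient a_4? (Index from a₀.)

4619 = 11·413 + 76   →  a_0 = 11
413 = 5·76 + 33   →  a_1 = 5
76 = 2·33 + 10   →  a_2 = 2
33 = 3·10 + 3   →  a_3 = 3
10 = 3·3 + 1   →  a_4 = 3

3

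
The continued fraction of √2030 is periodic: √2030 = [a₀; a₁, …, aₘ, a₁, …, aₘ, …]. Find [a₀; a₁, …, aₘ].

[45; 18, 90]

a₀ = ⌊√2030⌋ = 45.
With m₀=0, d₀=1 and mₖ₊₁ = dₖaₖ − mₖ, dₖ₊₁ = (n − mₖ₊₁²)/dₖ, aₖ₊₁ = ⌊(a₀+mₖ₊₁)/dₖ₊₁⌋:
  k=1: m=45, d=5, a=18
  k=2: m=45, d=1, a=90
d=1 and a=2a₀=90 at k=2, so the next step gives (m, d) = (45, 5) again — its k=1 value — and the period has length 2.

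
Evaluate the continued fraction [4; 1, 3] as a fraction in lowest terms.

19/4

Using pₖ = aₖpₖ₋₁ + pₖ₋₂ and qₖ = aₖqₖ₋₁ + qₖ₋₂:
  k=0: a=4, p=4, q=1
  k=1: a=1, p=5, q=1
  k=2: a=3, p=19, q=4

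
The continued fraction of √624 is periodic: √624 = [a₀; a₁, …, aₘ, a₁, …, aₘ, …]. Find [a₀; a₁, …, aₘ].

a₀ = ⌊√624⌋ = 24.
With m₀=0, d₀=1 and mₖ₊₁ = dₖaₖ − mₖ, dₖ₊₁ = (n − mₖ₊₁²)/dₖ, aₖ₊₁ = ⌊(a₀+mₖ₊₁)/dₖ₊₁⌋:
  k=1: m=24, d=48, a=1
  k=2: m=24, d=1, a=48
d=1 and a=2a₀=48 at k=2, so the next step gives (m, d) = (24, 48) again — its k=1 value — and the period has length 2.

[24; 1, 48]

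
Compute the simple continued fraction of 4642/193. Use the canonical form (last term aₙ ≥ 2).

[24; 19, 3, 3]

4642 = 24*193 + 10
193 = 19*10 + 3
10 = 3*3 + 1
3 = 3*1 + 0  (stop)
So 4642/193 = [24; 19, 3, 3].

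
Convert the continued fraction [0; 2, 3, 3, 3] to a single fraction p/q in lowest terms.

33/76

Fold from the inside: start with 3/1.
  3 + 1/3 = 10/3
  3 + 3/10 = 33/10
  2 + 10/33 = 76/33
  0 + 33/76 = 33/76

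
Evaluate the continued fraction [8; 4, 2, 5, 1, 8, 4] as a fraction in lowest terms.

Using pₖ = aₖpₖ₋₁ + pₖ₋₂ and qₖ = aₖqₖ₋₁ + qₖ₋₂:
  k=0: a=8, p=8, q=1
  k=1: a=4, p=33, q=4
  k=2: a=2, p=74, q=9
  k=3: a=5, p=403, q=49
  k=4: a=1, p=477, q=58
  k=5: a=8, p=4219, q=513
  k=6: a=4, p=17353, q=2110

17353/2110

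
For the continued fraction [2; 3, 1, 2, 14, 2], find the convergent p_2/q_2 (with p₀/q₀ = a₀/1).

Using pₖ = aₖpₖ₋₁ + pₖ₋₂, qₖ = aₖqₖ₋₁ + qₖ₋₂ (with p₋₁=1, p₋₂=0, q₋₁=0, q₋₂=1):
  k=0: a=2, p=2, q=1
  k=1: a=3, p=7, q=3
  k=2: a=1, p=9, q=4

9/4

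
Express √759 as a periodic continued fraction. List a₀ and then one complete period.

a₀ = ⌊√759⌋ = 27.
With m₀=0, d₀=1 and mₖ₊₁ = dₖaₖ − mₖ, dₖ₊₁ = (n − mₖ₊₁²)/dₖ, aₖ₊₁ = ⌊(a₀+mₖ₊₁)/dₖ₊₁⌋:
  k=1: m=27, d=30, a=1
  k=2: m=3, d=25, a=1
  k=3: m=22, d=11, a=4
  k=4: m=22, d=25, a=1
  k=5: m=3, d=30, a=1
  k=6: m=27, d=1, a=54
d=1 and a=2a₀=54 at k=6, so the next step gives (m, d) = (27, 30) again — its k=1 value — and the period has length 6.

[27; 1, 1, 4, 1, 1, 54]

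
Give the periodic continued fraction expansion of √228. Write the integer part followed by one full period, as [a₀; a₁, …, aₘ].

a₀ = ⌊√228⌋ = 15.
With m₀=0, d₀=1 and mₖ₊₁ = dₖaₖ − mₖ, dₖ₊₁ = (n − mₖ₊₁²)/dₖ, aₖ₊₁ = ⌊(a₀+mₖ₊₁)/dₖ₊₁⌋:
  k=1: m=15, d=3, a=10
  k=2: m=15, d=1, a=30
d=1 and a=2a₀=30 at k=2, so the next step gives (m, d) = (15, 3) again — its k=1 value — and the period has length 2.

[15; 10, 30]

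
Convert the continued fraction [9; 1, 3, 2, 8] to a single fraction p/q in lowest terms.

743/76

Fold from the inside: start with 8/1.
  2 + 1/8 = 17/8
  3 + 8/17 = 59/17
  1 + 17/59 = 76/59
  9 + 59/76 = 743/76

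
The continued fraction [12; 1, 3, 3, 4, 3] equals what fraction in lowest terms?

Using pₖ = aₖpₖ₋₁ + pₖ₋₂ and qₖ = aₖqₖ₋₁ + qₖ₋₂:
  k=0: a=12, p=12, q=1
  k=1: a=1, p=13, q=1
  k=2: a=3, p=51, q=4
  k=3: a=3, p=166, q=13
  k=4: a=4, p=715, q=56
  k=5: a=3, p=2311, q=181

2311/181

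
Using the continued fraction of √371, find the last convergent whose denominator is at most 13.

77/4

√371 = [19; 3, 1, 4, 1, 3, 38, …] (period length 6).
Convergents:
  p_0/q_0 = 19/1
  p_1/q_1 = 58/3
  p_2/q_2 = 77/4
  p_3/q_3 = 366/19
q_2 = 4 ≤ 13 < 19 = q_3, so the answer is 77/4.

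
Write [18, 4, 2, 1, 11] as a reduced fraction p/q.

2771/152

Using pₖ = aₖpₖ₋₁ + pₖ₋₂ and qₖ = aₖqₖ₋₁ + qₖ₋₂:
  k=0: a=18, p=18, q=1
  k=1: a=4, p=73, q=4
  k=2: a=2, p=164, q=9
  k=3: a=1, p=237, q=13
  k=4: a=11, p=2771, q=152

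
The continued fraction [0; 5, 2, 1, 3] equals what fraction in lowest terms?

Fold from the inside: start with 3/1.
  1 + 1/3 = 4/3
  2 + 3/4 = 11/4
  5 + 4/11 = 59/11
  0 + 11/59 = 11/59

11/59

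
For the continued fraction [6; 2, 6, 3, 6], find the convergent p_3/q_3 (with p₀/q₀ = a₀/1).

265/41

Using pₖ = aₖpₖ₋₁ + pₖ₋₂, qₖ = aₖqₖ₋₁ + qₖ₋₂ (with p₋₁=1, p₋₂=0, q₋₁=0, q₋₂=1):
  k=0: a=6, p=6, q=1
  k=1: a=2, p=13, q=2
  k=2: a=6, p=84, q=13
  k=3: a=3, p=265, q=41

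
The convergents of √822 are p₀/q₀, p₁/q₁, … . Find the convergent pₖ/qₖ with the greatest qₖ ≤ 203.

4960/173

√822 = [28; 1, 2, 28, 2, 1, 56, …] (period length 6).
Convergents:
  p_0/q_0 = 28/1
  p_1/q_1 = 29/1
  p_2/q_2 = 86/3
  p_3/q_3 = 2437/85
  p_4/q_4 = 4960/173
  p_5/q_5 = 7397/258
q_4 = 173 ≤ 203 < 258 = q_5, so the answer is 4960/173.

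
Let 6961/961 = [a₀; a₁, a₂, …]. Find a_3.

6961 = 7·961 + 234   →  a_0 = 7
961 = 4·234 + 25   →  a_1 = 4
234 = 9·25 + 9   →  a_2 = 9
25 = 2·9 + 7   →  a_3 = 2

2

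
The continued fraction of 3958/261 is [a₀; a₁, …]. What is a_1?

3958 = 15·261 + 43   →  a_0 = 15
261 = 6·43 + 3   →  a_1 = 6

6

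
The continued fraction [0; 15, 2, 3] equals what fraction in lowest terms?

7/108

Using pₖ = aₖpₖ₋₁ + pₖ₋₂ and qₖ = aₖqₖ₋₁ + qₖ₋₂:
  k=0: a=0, p=0, q=1
  k=1: a=15, p=1, q=15
  k=2: a=2, p=2, q=31
  k=3: a=3, p=7, q=108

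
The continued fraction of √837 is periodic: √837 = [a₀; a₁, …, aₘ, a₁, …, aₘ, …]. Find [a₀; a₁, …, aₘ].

a₀ = ⌊√837⌋ = 28.

[28; 1, 13, 2, 13, 1, 56]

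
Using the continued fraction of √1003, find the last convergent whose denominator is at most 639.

√1003 = [31; 1, 2, 31, 2, 1, 62, …] (period length 6).
Convergents:
  p_0/q_0 = 31/1
  p_1/q_1 = 32/1
  p_2/q_2 = 95/3
  p_3/q_3 = 2977/94
  p_4/q_4 = 6049/191
  p_5/q_5 = 9026/285
  p_6/q_6 = 565661/17861
q_5 = 285 ≤ 639 < 17861 = q_6, so the answer is 9026/285.

9026/285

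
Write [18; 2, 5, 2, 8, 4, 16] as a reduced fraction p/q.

250643/13579

Using pₖ = aₖpₖ₋₁ + pₖ₋₂ and qₖ = aₖqₖ₋₁ + qₖ₋₂:
  k=0: a=18, p=18, q=1
  k=1: a=2, p=37, q=2
  k=2: a=5, p=203, q=11
  k=3: a=2, p=443, q=24
  k=4: a=8, p=3747, q=203
  k=5: a=4, p=15431, q=836
  k=6: a=16, p=250643, q=13579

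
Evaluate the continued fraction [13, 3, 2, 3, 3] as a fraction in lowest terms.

1050/79

Using pₖ = aₖpₖ₋₁ + pₖ₋₂ and qₖ = aₖqₖ₋₁ + qₖ₋₂:
  k=0: a=13, p=13, q=1
  k=1: a=3, p=40, q=3
  k=2: a=2, p=93, q=7
  k=3: a=3, p=319, q=24
  k=4: a=3, p=1050, q=79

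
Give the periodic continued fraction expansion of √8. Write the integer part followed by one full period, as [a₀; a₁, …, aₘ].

a₀ = ⌊√8⌋ = 2.
With m₀=0, d₀=1 and mₖ₊₁ = dₖaₖ − mₖ, dₖ₊₁ = (n − mₖ₊₁²)/dₖ, aₖ₊₁ = ⌊(a₀+mₖ₊₁)/dₖ₊₁⌋:
  k=1: m=2, d=4, a=1
  k=2: m=2, d=1, a=4
d=1 and a=2a₀=4 at k=2, so the next step gives (m, d) = (2, 4) again — its k=1 value — and the period has length 2.

[2; 1, 4]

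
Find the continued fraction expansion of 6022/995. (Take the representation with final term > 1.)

[6; 19, 7, 2, 3]

6022 = 6*995 + 52
995 = 19*52 + 7
52 = 7*7 + 3
7 = 2*3 + 1
3 = 3*1 + 0  (stop)
So 6022/995 = [6; 19, 7, 2, 3].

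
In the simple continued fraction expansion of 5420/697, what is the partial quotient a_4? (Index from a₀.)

7

5420 = 7·697 + 541   →  a_0 = 7
697 = 1·541 + 156   →  a_1 = 1
541 = 3·156 + 73   →  a_2 = 3
156 = 2·73 + 10   →  a_3 = 2
73 = 7·10 + 3   →  a_4 = 7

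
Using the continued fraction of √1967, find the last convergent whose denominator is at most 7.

√1967 = [44; 2, 1, 5, 1, 2, 88, …] (period length 6).
Convergents:
  p_0/q_0 = 44/1
  p_1/q_1 = 89/2
  p_2/q_2 = 133/3
  p_3/q_3 = 754/17
q_2 = 3 ≤ 7 < 17 = q_3, so the answer is 133/3.

133/3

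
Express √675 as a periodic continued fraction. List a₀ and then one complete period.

a₀ = ⌊√675⌋ = 25.
With m₀=0, d₀=1 and mₖ₊₁ = dₖaₖ − mₖ, dₖ₊₁ = (n − mₖ₊₁²)/dₖ, aₖ₊₁ = ⌊(a₀+mₖ₊₁)/dₖ₊₁⌋:
  k=1: m=25, d=50, a=1
  k=2: m=25, d=1, a=50
d=1 and a=2a₀=50 at k=2, so the next step gives (m, d) = (25, 50) again — its k=1 value — and the period has length 2.

[25; 1, 50]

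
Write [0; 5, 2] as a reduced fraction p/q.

2/11

Using pₖ = aₖpₖ₋₁ + pₖ₋₂ and qₖ = aₖqₖ₋₁ + qₖ₋₂:
  k=0: a=0, p=0, q=1
  k=1: a=5, p=1, q=5
  k=2: a=2, p=2, q=11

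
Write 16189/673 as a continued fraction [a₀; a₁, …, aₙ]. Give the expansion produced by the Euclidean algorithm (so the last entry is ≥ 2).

16189 = 24×673 + 37
673 = 18×37 + 7
37 = 5×7 + 2
7 = 3×2 + 1
2 = 2×1 + 0  (stop)
So 16189/673 = [24; 18, 5, 3, 2].

[24; 18, 5, 3, 2]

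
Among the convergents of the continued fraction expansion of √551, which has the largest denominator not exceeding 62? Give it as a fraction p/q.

446/19

√551 = [23; 2, 8, 1, 8, 2, 46, …] (period length 6).
Convergents:
  p_0/q_0 = 23/1
  p_1/q_1 = 47/2
  p_2/q_2 = 399/17
  p_3/q_3 = 446/19
  p_4/q_4 = 3967/169
q_3 = 19 ≤ 62 < 169 = q_4, so the answer is 446/19.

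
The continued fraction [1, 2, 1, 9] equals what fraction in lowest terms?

39/29

Fold from the inside: start with 9/1.
  1 + 1/9 = 10/9
  2 + 9/10 = 29/10
  1 + 10/29 = 39/29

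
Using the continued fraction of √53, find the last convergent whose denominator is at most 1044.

√53 = [7; 3, 1, 1, 3, 14, …] (period length 5).
Convergents:
  p_0/q_0 = 7/1
  p_1/q_1 = 22/3
  p_2/q_2 = 29/4
  p_3/q_3 = 51/7
  p_4/q_4 = 182/25
  p_5/q_5 = 2599/357
  p_6/q_6 = 7979/1096
q_5 = 357 ≤ 1044 < 1096 = q_6, so the answer is 2599/357.

2599/357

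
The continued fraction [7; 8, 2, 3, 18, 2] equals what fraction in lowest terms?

15782/2217

Fold from the inside: start with 2/1.
  18 + 1/2 = 37/2
  3 + 2/37 = 113/37
  2 + 37/113 = 263/113
  8 + 113/263 = 2217/263
  7 + 263/2217 = 15782/2217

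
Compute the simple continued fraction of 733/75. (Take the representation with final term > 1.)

733 = 9×75 + 58
75 = 1×58 + 17
58 = 3×17 + 7
17 = 2×7 + 3
7 = 2×3 + 1
3 = 3×1 + 0  (stop)
So 733/75 = [9; 1, 3, 2, 2, 3].

[9; 1, 3, 2, 2, 3]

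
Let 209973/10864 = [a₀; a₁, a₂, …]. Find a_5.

209973 = 19·10864 + 3557   →  a_0 = 19
10864 = 3·3557 + 193   →  a_1 = 3
3557 = 18·193 + 83   →  a_2 = 18
193 = 2·83 + 27   →  a_3 = 2
83 = 3·27 + 2   →  a_4 = 3
27 = 13·2 + 1   →  a_5 = 13

13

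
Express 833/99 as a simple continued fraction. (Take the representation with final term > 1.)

[8; 2, 2, 2, 2, 3]

833 = 8·99 + 41
99 = 2·41 + 17
41 = 2·17 + 7
17 = 2·7 + 3
7 = 2·3 + 1
3 = 3·1 + 0  (stop)
So 833/99 = [8; 2, 2, 2, 2, 3].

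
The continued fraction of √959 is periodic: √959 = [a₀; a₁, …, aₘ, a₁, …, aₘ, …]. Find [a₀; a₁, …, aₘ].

a₀ = ⌊√959⌋ = 30.
With m₀=0, d₀=1 and mₖ₊₁ = dₖaₖ − mₖ, dₖ₊₁ = (n − mₖ₊₁²)/dₖ, aₖ₊₁ = ⌊(a₀+mₖ₊₁)/dₖ₊₁⌋:
  k=1: m=30, d=59, a=1
  k=2: m=29, d=2, a=29
  k=3: m=29, d=59, a=1
  k=4: m=30, d=1, a=60
d=1 and a=2a₀=60 at k=4, so the next step gives (m, d) = (30, 59) again — its k=1 value — and the period has length 4.

[30; 1, 29, 1, 60]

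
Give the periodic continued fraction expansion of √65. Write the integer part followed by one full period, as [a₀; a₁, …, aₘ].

a₀ = ⌊√65⌋ = 8.
With m₀=0, d₀=1 and mₖ₊₁ = dₖaₖ − mₖ, dₖ₊₁ = (n − mₖ₊₁²)/dₖ, aₖ₊₁ = ⌊(a₀+mₖ₊₁)/dₖ₊₁⌋:
  k=1: m=8, d=1, a=16
d=1 and a=2a₀=16 at k=1, so the next step gives (m, d) = (8, 1) again — its k=1 value — and the period has length 1.

[8; 16]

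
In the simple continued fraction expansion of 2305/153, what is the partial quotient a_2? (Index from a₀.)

2305 = 15·153 + 10   →  a_0 = 15
153 = 15·10 + 3   →  a_1 = 15
10 = 3·3 + 1   →  a_2 = 3

3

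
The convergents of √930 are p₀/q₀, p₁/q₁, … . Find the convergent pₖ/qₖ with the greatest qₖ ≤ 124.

3690/121

√930 = [30; 2, 60, …] (period length 2).
Convergents:
  p_0/q_0 = 30/1
  p_1/q_1 = 61/2
  p_2/q_2 = 3690/121
  p_3/q_3 = 7441/244
q_2 = 121 ≤ 124 < 244 = q_3, so the answer is 3690/121.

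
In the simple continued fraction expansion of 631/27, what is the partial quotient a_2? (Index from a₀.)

1

631 = 23·27 + 10   →  a_0 = 23
27 = 2·10 + 7   →  a_1 = 2
10 = 1·7 + 3   →  a_2 = 1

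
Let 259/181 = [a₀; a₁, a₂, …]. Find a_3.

8

259 = 1·181 + 78   →  a_0 = 1
181 = 2·78 + 25   →  a_1 = 2
78 = 3·25 + 3   →  a_2 = 3
25 = 8·3 + 1   →  a_3 = 8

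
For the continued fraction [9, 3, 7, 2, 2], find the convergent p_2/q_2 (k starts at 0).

Using pₖ = aₖpₖ₋₁ + pₖ₋₂, qₖ = aₖqₖ₋₁ + qₖ₋₂ (with p₋₁=1, p₋₂=0, q₋₁=0, q₋₂=1):
  k=0: a=9, p=9, q=1
  k=1: a=3, p=28, q=3
  k=2: a=7, p=205, q=22

205/22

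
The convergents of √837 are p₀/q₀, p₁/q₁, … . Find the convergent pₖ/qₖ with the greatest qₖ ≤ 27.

405/14

√837 = [28; 1, 13, 2, 13, 1, 56, …] (period length 6).
Convergents:
  p_0/q_0 = 28/1
  p_1/q_1 = 29/1
  p_2/q_2 = 405/14
  p_3/q_3 = 839/29
q_2 = 14 ≤ 27 < 29 = q_3, so the answer is 405/14.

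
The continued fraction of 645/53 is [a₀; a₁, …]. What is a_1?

645 = 12·53 + 9   →  a_0 = 12
53 = 5·9 + 8   →  a_1 = 5

5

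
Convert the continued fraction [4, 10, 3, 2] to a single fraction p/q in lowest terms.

295/72

Fold from the inside: start with 2/1.
  3 + 1/2 = 7/2
  10 + 2/7 = 72/7
  4 + 7/72 = 295/72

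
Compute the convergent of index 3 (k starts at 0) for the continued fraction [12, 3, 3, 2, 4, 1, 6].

Using pₖ = aₖpₖ₋₁ + pₖ₋₂, qₖ = aₖqₖ₋₁ + qₖ₋₂ (with p₋₁=1, p₋₂=0, q₋₁=0, q₋₂=1):
  k=0: a=12, p=12, q=1
  k=1: a=3, p=37, q=3
  k=2: a=3, p=123, q=10
  k=3: a=2, p=283, q=23

283/23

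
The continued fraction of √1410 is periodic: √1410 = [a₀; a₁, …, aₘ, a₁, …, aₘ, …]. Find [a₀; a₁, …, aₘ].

[37; 1, 1, 4, 1, 1, 74]

a₀ = ⌊√1410⌋ = 37.
With m₀=0, d₀=1 and mₖ₊₁ = dₖaₖ − mₖ, dₖ₊₁ = (n − mₖ₊₁²)/dₖ, aₖ₊₁ = ⌊(a₀+mₖ₊₁)/dₖ₊₁⌋:
  k=1: m=37, d=41, a=1
  k=2: m=4, d=34, a=1
  k=3: m=30, d=15, a=4
  k=4: m=30, d=34, a=1
  k=5: m=4, d=41, a=1
  k=6: m=37, d=1, a=74
d=1 and a=2a₀=74 at k=6, so the next step gives (m, d) = (37, 41) again — its k=1 value — and the period has length 6.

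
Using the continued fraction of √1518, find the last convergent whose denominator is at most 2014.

√1518 = [38; 1, 24, 1, 76, …] (period length 4).
Convergents:
  p_0/q_0 = 38/1
  p_1/q_1 = 39/1
  p_2/q_2 = 974/25
  p_3/q_3 = 1013/26
  p_4/q_4 = 77962/2001
  p_5/q_5 = 78975/2027
q_4 = 2001 ≤ 2014 < 2027 = q_5, so the answer is 77962/2001.

77962/2001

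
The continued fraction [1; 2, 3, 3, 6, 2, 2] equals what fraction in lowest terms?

Using pₖ = aₖpₖ₋₁ + pₖ₋₂ and qₖ = aₖqₖ₋₁ + qₖ₋₂:
  k=0: a=1, p=1, q=1
  k=1: a=2, p=3, q=2
  k=2: a=3, p=10, q=7
  k=3: a=3, p=33, q=23
  k=4: a=6, p=208, q=145
  k=5: a=2, p=449, q=313
  k=6: a=2, p=1106, q=771

1106/771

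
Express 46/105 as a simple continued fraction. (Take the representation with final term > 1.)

[0; 2, 3, 1, 1, 6]

46 = 0×105 + 46
105 = 2×46 + 13
46 = 3×13 + 7
13 = 1×7 + 6
7 = 1×6 + 1
6 = 6×1 + 0  (stop)
So 46/105 = [0; 2, 3, 1, 1, 6].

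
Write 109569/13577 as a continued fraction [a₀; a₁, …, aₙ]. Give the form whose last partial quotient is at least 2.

[8; 14, 4, 18, 13]

109569 = 8*13577 + 953
13577 = 14*953 + 235
953 = 4*235 + 13
235 = 18*13 + 1
13 = 13*1 + 0  (stop)
So 109569/13577 = [8; 14, 4, 18, 13].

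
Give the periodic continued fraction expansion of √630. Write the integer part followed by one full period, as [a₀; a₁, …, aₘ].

a₀ = ⌊√630⌋ = 25.
With m₀=0, d₀=1 and mₖ₊₁ = dₖaₖ − mₖ, dₖ₊₁ = (n − mₖ₊₁²)/dₖ, aₖ₊₁ = ⌊(a₀+mₖ₊₁)/dₖ₊₁⌋:
  k=1: m=25, d=5, a=10
  k=2: m=25, d=1, a=50
d=1 and a=2a₀=50 at k=2, so the next step gives (m, d) = (25, 5) again — its k=1 value — and the period has length 2.

[25; 10, 50]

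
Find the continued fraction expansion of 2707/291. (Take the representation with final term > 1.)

[9; 3, 3, 3, 1, 6]

2707 = 9*291 + 88
291 = 3*88 + 27
88 = 3*27 + 7
27 = 3*7 + 6
7 = 1*6 + 1
6 = 6*1 + 0  (stop)
So 2707/291 = [9; 3, 3, 3, 1, 6].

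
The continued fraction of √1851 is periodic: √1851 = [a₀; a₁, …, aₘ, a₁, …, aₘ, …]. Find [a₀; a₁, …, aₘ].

[43; 43, 86]

a₀ = ⌊√1851⌋ = 43.
With m₀=0, d₀=1 and mₖ₊₁ = dₖaₖ − mₖ, dₖ₊₁ = (n − mₖ₊₁²)/dₖ, aₖ₊₁ = ⌊(a₀+mₖ₊₁)/dₖ₊₁⌋:
  k=1: m=43, d=2, a=43
  k=2: m=43, d=1, a=86
d=1 and a=2a₀=86 at k=2, so the next step gives (m, d) = (43, 2) again — its k=1 value — and the period has length 2.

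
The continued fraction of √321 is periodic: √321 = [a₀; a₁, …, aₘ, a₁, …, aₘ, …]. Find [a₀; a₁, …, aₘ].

[17; 1, 10, 1, 34]

a₀ = ⌊√321⌋ = 17.
With m₀=0, d₀=1 and mₖ₊₁ = dₖaₖ − mₖ, dₖ₊₁ = (n − mₖ₊₁²)/dₖ, aₖ₊₁ = ⌊(a₀+mₖ₊₁)/dₖ₊₁⌋:
  k=1: m=17, d=32, a=1
  k=2: m=15, d=3, a=10
  k=3: m=15, d=32, a=1
  k=4: m=17, d=1, a=34
d=1 and a=2a₀=34 at k=4, so the next step gives (m, d) = (17, 32) again — its k=1 value — and the period has length 4.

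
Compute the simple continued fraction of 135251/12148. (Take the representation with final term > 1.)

135251 = 11·12148 + 1623
12148 = 7·1623 + 787
1623 = 2·787 + 49
787 = 16·49 + 3
49 = 16·3 + 1
3 = 3·1 + 0  (stop)
So 135251/12148 = [11; 7, 2, 16, 16, 3].

[11; 7, 2, 16, 16, 3]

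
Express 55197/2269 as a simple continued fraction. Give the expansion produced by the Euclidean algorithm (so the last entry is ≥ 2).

[24; 3, 16, 9, 5]

55197 = 24×2269 + 741
2269 = 3×741 + 46
741 = 16×46 + 5
46 = 9×5 + 1
5 = 5×1 + 0  (stop)
So 55197/2269 = [24; 3, 16, 9, 5].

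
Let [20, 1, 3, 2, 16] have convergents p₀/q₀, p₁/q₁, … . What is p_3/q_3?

187/9

Using pₖ = aₖpₖ₋₁ + pₖ₋₂, qₖ = aₖqₖ₋₁ + qₖ₋₂ (with p₋₁=1, p₋₂=0, q₋₁=0, q₋₂=1):
  k=0: a=20, p=20, q=1
  k=1: a=1, p=21, q=1
  k=2: a=3, p=83, q=4
  k=3: a=2, p=187, q=9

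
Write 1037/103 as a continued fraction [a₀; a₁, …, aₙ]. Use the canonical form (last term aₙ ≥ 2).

[10; 14, 1, 2, 2]

1037 = 10×103 + 7
103 = 14×7 + 5
7 = 1×5 + 2
5 = 2×2 + 1
2 = 2×1 + 0  (stop)
So 1037/103 = [10; 14, 1, 2, 2].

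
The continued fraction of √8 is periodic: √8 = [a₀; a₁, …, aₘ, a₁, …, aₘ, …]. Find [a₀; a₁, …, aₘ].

a₀ = ⌊√8⌋ = 2.

[2; 1, 4]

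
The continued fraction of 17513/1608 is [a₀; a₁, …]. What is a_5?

17513 = 10·1608 + 1433   →  a_0 = 10
1608 = 1·1433 + 175   →  a_1 = 1
1433 = 8·175 + 33   →  a_2 = 8
175 = 5·33 + 10   →  a_3 = 5
33 = 3·10 + 3   →  a_4 = 3
10 = 3·3 + 1   →  a_5 = 3

3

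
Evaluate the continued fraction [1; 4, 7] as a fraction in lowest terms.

36/29

Using pₖ = aₖpₖ₋₁ + pₖ₋₂ and qₖ = aₖqₖ₋₁ + qₖ₋₂:
  k=0: a=1, p=1, q=1
  k=1: a=4, p=5, q=4
  k=2: a=7, p=36, q=29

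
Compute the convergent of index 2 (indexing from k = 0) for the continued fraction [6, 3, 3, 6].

63/10

Using pₖ = aₖpₖ₋₁ + pₖ₋₂, qₖ = aₖqₖ₋₁ + qₖ₋₂ (with p₋₁=1, p₋₂=0, q₋₁=0, q₋₂=1):
  k=0: a=6, p=6, q=1
  k=1: a=3, p=19, q=3
  k=2: a=3, p=63, q=10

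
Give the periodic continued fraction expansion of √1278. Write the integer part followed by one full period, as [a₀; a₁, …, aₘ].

[35; 1, 2, 1, 70]

a₀ = ⌊√1278⌋ = 35.
With m₀=0, d₀=1 and mₖ₊₁ = dₖaₖ − mₖ, dₖ₊₁ = (n − mₖ₊₁²)/dₖ, aₖ₊₁ = ⌊(a₀+mₖ₊₁)/dₖ₊₁⌋:
  k=1: m=35, d=53, a=1
  k=2: m=18, d=18, a=2
  k=3: m=18, d=53, a=1
  k=4: m=35, d=1, a=70
d=1 and a=2a₀=70 at k=4, so the next step gives (m, d) = (35, 53) again — its k=1 value — and the period has length 4.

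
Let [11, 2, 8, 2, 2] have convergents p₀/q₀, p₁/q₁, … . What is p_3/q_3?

413/36

Using pₖ = aₖpₖ₋₁ + pₖ₋₂, qₖ = aₖqₖ₋₁ + qₖ₋₂ (with p₋₁=1, p₋₂=0, q₋₁=0, q₋₂=1):
  k=0: a=11, p=11, q=1
  k=1: a=2, p=23, q=2
  k=2: a=8, p=195, q=17
  k=3: a=2, p=413, q=36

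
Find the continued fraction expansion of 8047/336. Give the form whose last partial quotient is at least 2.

[23; 1, 18, 1, 3, 4]

8047 = 23*336 + 319
336 = 1*319 + 17
319 = 18*17 + 13
17 = 1*13 + 4
13 = 3*4 + 1
4 = 4*1 + 0  (stop)
So 8047/336 = [23; 1, 18, 1, 3, 4].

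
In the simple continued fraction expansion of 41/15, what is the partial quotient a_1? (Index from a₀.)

1

41 = 2·15 + 11   →  a_0 = 2
15 = 1·11 + 4   →  a_1 = 1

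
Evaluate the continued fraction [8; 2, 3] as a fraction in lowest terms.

Fold from the inside: start with 3/1.
  2 + 1/3 = 7/3
  8 + 3/7 = 59/7

59/7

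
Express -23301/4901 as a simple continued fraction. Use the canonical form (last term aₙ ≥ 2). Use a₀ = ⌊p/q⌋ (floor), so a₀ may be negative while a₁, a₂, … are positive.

[-5; 4, 14, 6, 14]

-23301 = -5·4901 + 1204
4901 = 4·1204 + 85
1204 = 14·85 + 14
85 = 6·14 + 1
14 = 14·1 + 0  (stop)
So -23301/4901 = [-5; 4, 14, 6, 14].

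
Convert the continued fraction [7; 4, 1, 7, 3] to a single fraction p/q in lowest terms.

879/122

Using pₖ = aₖpₖ₋₁ + pₖ₋₂ and qₖ = aₖqₖ₋₁ + qₖ₋₂:
  k=0: a=7, p=7, q=1
  k=1: a=4, p=29, q=4
  k=2: a=1, p=36, q=5
  k=3: a=7, p=281, q=39
  k=4: a=3, p=879, q=122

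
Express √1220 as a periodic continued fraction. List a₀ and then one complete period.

a₀ = ⌊√1220⌋ = 34.
With m₀=0, d₀=1 and mₖ₊₁ = dₖaₖ − mₖ, dₖ₊₁ = (n − mₖ₊₁²)/dₖ, aₖ₊₁ = ⌊(a₀+mₖ₊₁)/dₖ₊₁⌋:
  k=1: m=34, d=64, a=1
  k=2: m=30, d=5, a=12
  k=3: m=30, d=64, a=1
  k=4: m=34, d=1, a=68
d=1 and a=2a₀=68 at k=4, so the next step gives (m, d) = (34, 64) again — its k=1 value — and the period has length 4.

[34; 1, 12, 1, 68]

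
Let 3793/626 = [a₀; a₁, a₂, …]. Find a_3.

11

3793 = 6·626 + 37   →  a_0 = 6
626 = 16·37 + 34   →  a_1 = 16
37 = 1·34 + 3   →  a_2 = 1
34 = 11·3 + 1   →  a_3 = 11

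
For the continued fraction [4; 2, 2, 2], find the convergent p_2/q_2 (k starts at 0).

22/5

Using pₖ = aₖpₖ₋₁ + pₖ₋₂, qₖ = aₖqₖ₋₁ + qₖ₋₂ (with p₋₁=1, p₋₂=0, q₋₁=0, q₋₂=1):
  k=0: a=4, p=4, q=1
  k=1: a=2, p=9, q=2
  k=2: a=2, p=22, q=5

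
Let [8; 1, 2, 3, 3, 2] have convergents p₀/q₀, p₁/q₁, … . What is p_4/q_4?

Using pₖ = aₖpₖ₋₁ + pₖ₋₂, qₖ = aₖqₖ₋₁ + qₖ₋₂ (with p₋₁=1, p₋₂=0, q₋₁=0, q₋₂=1):
  k=0: a=8, p=8, q=1
  k=1: a=1, p=9, q=1
  k=2: a=2, p=26, q=3
  k=3: a=3, p=87, q=10
  k=4: a=3, p=287, q=33

287/33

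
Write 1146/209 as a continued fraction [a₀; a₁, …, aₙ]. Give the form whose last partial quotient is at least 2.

[5; 2, 14, 2, 3]

1146 = 5·209 + 101
209 = 2·101 + 7
101 = 14·7 + 3
7 = 2·3 + 1
3 = 3·1 + 0  (stop)
So 1146/209 = [5; 2, 14, 2, 3].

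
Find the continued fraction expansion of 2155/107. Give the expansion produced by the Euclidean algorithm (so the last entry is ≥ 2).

2155 = 20×107 + 15
107 = 7×15 + 2
15 = 7×2 + 1
2 = 2×1 + 0  (stop)
So 2155/107 = [20; 7, 7, 2].

[20; 7, 7, 2]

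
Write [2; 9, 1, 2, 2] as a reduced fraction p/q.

Fold from the inside: start with 2/1.
  2 + 1/2 = 5/2
  1 + 2/5 = 7/5
  9 + 5/7 = 68/7
  2 + 7/68 = 143/68

143/68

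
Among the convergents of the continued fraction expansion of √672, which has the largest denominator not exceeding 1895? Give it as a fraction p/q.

√672 = [25; 1, 11, 1, 50, …] (period length 4).
Convergents:
  p_0/q_0 = 25/1
  p_1/q_1 = 26/1
  p_2/q_2 = 311/12
  p_3/q_3 = 337/13
  p_4/q_4 = 17161/662
  p_5/q_5 = 17498/675
  p_6/q_6 = 209639/8087
q_5 = 675 ≤ 1895 < 8087 = q_6, so the answer is 17498/675.

17498/675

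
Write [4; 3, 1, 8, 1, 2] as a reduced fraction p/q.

481/113

Using pₖ = aₖpₖ₋₁ + pₖ₋₂ and qₖ = aₖqₖ₋₁ + qₖ₋₂:
  k=0: a=4, p=4, q=1
  k=1: a=3, p=13, q=3
  k=2: a=1, p=17, q=4
  k=3: a=8, p=149, q=35
  k=4: a=1, p=166, q=39
  k=5: a=2, p=481, q=113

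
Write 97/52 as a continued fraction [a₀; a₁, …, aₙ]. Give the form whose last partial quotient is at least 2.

[1; 1, 6, 2, 3]

97 = 1×52 + 45
52 = 1×45 + 7
45 = 6×7 + 3
7 = 2×3 + 1
3 = 3×1 + 0  (stop)
So 97/52 = [1; 1, 6, 2, 3].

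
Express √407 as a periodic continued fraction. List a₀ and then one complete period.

[20; 5, 1, 2, 1, 5, 40]

a₀ = ⌊√407⌋ = 20.
With m₀=0, d₀=1 and mₖ₊₁ = dₖaₖ − mₖ, dₖ₊₁ = (n − mₖ₊₁²)/dₖ, aₖ₊₁ = ⌊(a₀+mₖ₊₁)/dₖ₊₁⌋:
  k=1: m=20, d=7, a=5
  k=2: m=15, d=26, a=1
  k=3: m=11, d=11, a=2
  k=4: m=11, d=26, a=1
  k=5: m=15, d=7, a=5
  k=6: m=20, d=1, a=40
d=1 and a=2a₀=40 at k=6, so the next step gives (m, d) = (20, 7) again — its k=1 value — and the period has length 6.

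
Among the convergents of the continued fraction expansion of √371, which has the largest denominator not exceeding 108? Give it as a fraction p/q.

1695/88

√371 = [19; 3, 1, 4, 1, 3, 38, …] (period length 6).
Convergents:
  p_0/q_0 = 19/1
  p_1/q_1 = 58/3
  p_2/q_2 = 77/4
  p_3/q_3 = 366/19
  p_4/q_4 = 443/23
  p_5/q_5 = 1695/88
  p_6/q_6 = 64853/3367
q_5 = 88 ≤ 108 < 3367 = q_6, so the answer is 1695/88.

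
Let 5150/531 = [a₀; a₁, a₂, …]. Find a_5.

3

5150 = 9·531 + 371   →  a_0 = 9
531 = 1·371 + 160   →  a_1 = 1
371 = 2·160 + 51   →  a_2 = 2
160 = 3·51 + 7   →  a_3 = 3
51 = 7·7 + 2   →  a_4 = 7
7 = 3·2 + 1   →  a_5 = 3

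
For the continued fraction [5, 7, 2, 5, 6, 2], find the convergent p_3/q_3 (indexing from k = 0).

421/82

Using pₖ = aₖpₖ₋₁ + pₖ₋₂, qₖ = aₖqₖ₋₁ + qₖ₋₂ (with p₋₁=1, p₋₂=0, q₋₁=0, q₋₂=1):
  k=0: a=5, p=5, q=1
  k=1: a=7, p=36, q=7
  k=2: a=2, p=77, q=15
  k=3: a=5, p=421, q=82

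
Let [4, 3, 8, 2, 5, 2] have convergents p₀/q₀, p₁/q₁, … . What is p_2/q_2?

Using pₖ = aₖpₖ₋₁ + pₖ₋₂, qₖ = aₖqₖ₋₁ + qₖ₋₂ (with p₋₁=1, p₋₂=0, q₋₁=0, q₋₂=1):
  k=0: a=4, p=4, q=1
  k=1: a=3, p=13, q=3
  k=2: a=8, p=108, q=25

108/25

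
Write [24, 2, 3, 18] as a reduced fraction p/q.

Using pₖ = aₖpₖ₋₁ + pₖ₋₂ and qₖ = aₖqₖ₋₁ + qₖ₋₂:
  k=0: a=24, p=24, q=1
  k=1: a=2, p=49, q=2
  k=2: a=3, p=171, q=7
  k=3: a=18, p=3127, q=128

3127/128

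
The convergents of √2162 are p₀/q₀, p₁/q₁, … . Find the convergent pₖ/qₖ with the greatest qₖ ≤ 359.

√2162 = [46; 2, 92, …] (period length 2).
Convergents:
  p_0/q_0 = 46/1
  p_1/q_1 = 93/2
  p_2/q_2 = 8602/185
  p_3/q_3 = 17297/372
q_2 = 185 ≤ 359 < 372 = q_3, so the answer is 8602/185.

8602/185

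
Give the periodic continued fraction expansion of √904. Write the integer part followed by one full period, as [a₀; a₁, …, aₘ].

[30; 15, 60]

a₀ = ⌊√904⌋ = 30.
With m₀=0, d₀=1 and mₖ₊₁ = dₖaₖ − mₖ, dₖ₊₁ = (n − mₖ₊₁²)/dₖ, aₖ₊₁ = ⌊(a₀+mₖ₊₁)/dₖ₊₁⌋:
  k=1: m=30, d=4, a=15
  k=2: m=30, d=1, a=60
d=1 and a=2a₀=60 at k=2, so the next step gives (m, d) = (30, 4) again — its k=1 value — and the period has length 2.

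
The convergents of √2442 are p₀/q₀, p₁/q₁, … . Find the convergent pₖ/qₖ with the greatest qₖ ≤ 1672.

58361/1181

√2442 = [49; 2, 2, 2, 98, …] (period length 4).
Convergents:
  p_0/q_0 = 49/1
  p_1/q_1 = 99/2
  p_2/q_2 = 247/5
  p_3/q_3 = 593/12
  p_4/q_4 = 58361/1181
  p_5/q_5 = 117315/2374
q_4 = 1181 ≤ 1672 < 2374 = q_5, so the answer is 58361/1181.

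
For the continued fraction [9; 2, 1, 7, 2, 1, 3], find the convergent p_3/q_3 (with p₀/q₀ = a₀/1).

215/23

Using pₖ = aₖpₖ₋₁ + pₖ₋₂, qₖ = aₖqₖ₋₁ + qₖ₋₂ (with p₋₁=1, p₋₂=0, q₋₁=0, q₋₂=1):
  k=0: a=9, p=9, q=1
  k=1: a=2, p=19, q=2
  k=2: a=1, p=28, q=3
  k=3: a=7, p=215, q=23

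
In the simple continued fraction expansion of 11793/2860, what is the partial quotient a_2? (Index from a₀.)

9

11793 = 4·2860 + 353   →  a_0 = 4
2860 = 8·353 + 36   →  a_1 = 8
353 = 9·36 + 29   →  a_2 = 9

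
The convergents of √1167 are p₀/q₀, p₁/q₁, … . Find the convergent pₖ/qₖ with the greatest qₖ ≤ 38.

√1167 = [34; 6, 5, 11, 5, 6, 68, …] (period length 6).
Convergents:
  p_0/q_0 = 34/1
  p_1/q_1 = 205/6
  p_2/q_2 = 1059/31
  p_3/q_3 = 11854/347
q_2 = 31 ≤ 38 < 347 = q_3, so the answer is 1059/31.

1059/31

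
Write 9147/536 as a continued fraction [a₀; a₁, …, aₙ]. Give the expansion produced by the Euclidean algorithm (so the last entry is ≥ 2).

9147 = 17·536 + 35
536 = 15·35 + 11
35 = 3·11 + 2
11 = 5·2 + 1
2 = 2·1 + 0  (stop)
So 9147/536 = [17; 15, 3, 5, 2].

[17; 15, 3, 5, 2]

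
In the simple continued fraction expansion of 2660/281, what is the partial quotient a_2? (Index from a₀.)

2660 = 9·281 + 131   →  a_0 = 9
281 = 2·131 + 19   →  a_1 = 2
131 = 6·19 + 17   →  a_2 = 6

6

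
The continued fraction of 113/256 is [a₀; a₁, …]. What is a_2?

113 = 0·256 + 113   →  a_0 = 0
256 = 2·113 + 30   →  a_1 = 2
113 = 3·30 + 23   →  a_2 = 3

3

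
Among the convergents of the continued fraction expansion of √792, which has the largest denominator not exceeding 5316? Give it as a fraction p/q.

√792 = [28; 7, 56, …] (period length 2).
Convergents:
  p_0/q_0 = 28/1
  p_1/q_1 = 197/7
  p_2/q_2 = 11060/393
  p_3/q_3 = 77617/2758
  p_4/q_4 = 4357612/154841
q_3 = 2758 ≤ 5316 < 154841 = q_4, so the answer is 77617/2758.

77617/2758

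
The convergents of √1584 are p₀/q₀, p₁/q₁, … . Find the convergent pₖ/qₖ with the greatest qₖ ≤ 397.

√1584 = [39; 1, 3, 1, 78, …] (period length 4).
Convergents:
  p_0/q_0 = 39/1
  p_1/q_1 = 40/1
  p_2/q_2 = 159/4
  p_3/q_3 = 199/5
  p_4/q_4 = 15681/394
  p_5/q_5 = 15880/399
q_4 = 394 ≤ 397 < 399 = q_5, so the answer is 15681/394.

15681/394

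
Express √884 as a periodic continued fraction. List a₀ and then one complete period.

a₀ = ⌊√884⌋ = 29.
With m₀=0, d₀=1 and mₖ₊₁ = dₖaₖ − mₖ, dₖ₊₁ = (n − mₖ₊₁²)/dₖ, aₖ₊₁ = ⌊(a₀+mₖ₊₁)/dₖ₊₁⌋:
  k=1: m=29, d=43, a=1
  k=2: m=14, d=16, a=2
  k=3: m=18, d=35, a=1
  k=4: m=17, d=17, a=2
  k=5: m=17, d=35, a=1
  k=6: m=18, d=16, a=2
  k=7: m=14, d=43, a=1
  k=8: m=29, d=1, a=58
d=1 and a=2a₀=58 at k=8, so the next step gives (m, d) = (29, 43) again — its k=1 value — and the period has length 8.

[29; 1, 2, 1, 2, 1, 2, 1, 58]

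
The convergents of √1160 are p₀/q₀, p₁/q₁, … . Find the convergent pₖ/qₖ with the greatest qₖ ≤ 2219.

39406/1157

√1160 = [34; 17, 68, …] (period length 2).
Convergents:
  p_0/q_0 = 34/1
  p_1/q_1 = 579/17
  p_2/q_2 = 39406/1157
  p_3/q_3 = 670481/19686
q_2 = 1157 ≤ 2219 < 19686 = q_3, so the answer is 39406/1157.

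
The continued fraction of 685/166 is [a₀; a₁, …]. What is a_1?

685 = 4·166 + 21   →  a_0 = 4
166 = 7·21 + 19   →  a_1 = 7

7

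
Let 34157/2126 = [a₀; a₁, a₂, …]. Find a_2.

34157 = 16·2126 + 141   →  a_0 = 16
2126 = 15·141 + 11   →  a_1 = 15
141 = 12·11 + 9   →  a_2 = 12

12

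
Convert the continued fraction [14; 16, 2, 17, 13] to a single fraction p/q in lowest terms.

Fold from the inside: start with 13/1.
  17 + 1/13 = 222/13
  2 + 13/222 = 457/222
  16 + 222/457 = 7534/457
  14 + 457/7534 = 105933/7534

105933/7534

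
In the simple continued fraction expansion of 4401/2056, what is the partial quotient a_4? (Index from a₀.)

4401 = 2·2056 + 289   →  a_0 = 2
2056 = 7·289 + 33   →  a_1 = 7
289 = 8·33 + 25   →  a_2 = 8
33 = 1·25 + 8   →  a_3 = 1
25 = 3·8 + 1   →  a_4 = 3

3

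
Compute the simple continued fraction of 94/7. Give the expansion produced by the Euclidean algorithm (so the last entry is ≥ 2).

94 = 13*7 + 3
7 = 2*3 + 1
3 = 3*1 + 0  (stop)
So 94/7 = [13; 2, 3].

[13; 2, 3]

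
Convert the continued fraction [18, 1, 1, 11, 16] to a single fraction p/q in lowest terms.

Fold from the inside: start with 16/1.
  11 + 1/16 = 177/16
  1 + 16/177 = 193/177
  1 + 177/193 = 370/193
  18 + 193/370 = 6853/370

6853/370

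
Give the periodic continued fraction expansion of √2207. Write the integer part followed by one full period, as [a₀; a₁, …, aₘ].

a₀ = ⌊√2207⌋ = 46.
With m₀=0, d₀=1 and mₖ₊₁ = dₖaₖ − mₖ, dₖ₊₁ = (n − mₖ₊₁²)/dₖ, aₖ₊₁ = ⌊(a₀+mₖ₊₁)/dₖ₊₁⌋:
  k=1: m=46, d=91, a=1
  k=2: m=45, d=2, a=45
  k=3: m=45, d=91, a=1
  k=4: m=46, d=1, a=92
d=1 and a=2a₀=92 at k=4, so the next step gives (m, d) = (46, 91) again — its k=1 value — and the period has length 4.

[46; 1, 45, 1, 92]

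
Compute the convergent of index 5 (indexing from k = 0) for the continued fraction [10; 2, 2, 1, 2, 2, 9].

Using pₖ = aₖpₖ₋₁ + pₖ₋₂, qₖ = aₖqₖ₋₁ + qₖ₋₂ (with p₋₁=1, p₋₂=0, q₋₁=0, q₋₂=1):
  k=0: a=10, p=10, q=1
  k=1: a=2, p=21, q=2
  k=2: a=2, p=52, q=5
  k=3: a=1, p=73, q=7
  k=4: a=2, p=198, q=19
  k=5: a=2, p=469, q=45

469/45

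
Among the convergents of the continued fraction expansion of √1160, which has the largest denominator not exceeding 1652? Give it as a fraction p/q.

39406/1157

√1160 = [34; 17, 68, …] (period length 2).
Convergents:
  p_0/q_0 = 34/1
  p_1/q_1 = 579/17
  p_2/q_2 = 39406/1157
  p_3/q_3 = 670481/19686
q_2 = 1157 ≤ 1652 < 19686 = q_3, so the answer is 39406/1157.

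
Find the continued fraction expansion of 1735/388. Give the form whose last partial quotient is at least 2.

[4; 2, 8, 3, 7]

1735 = 4·388 + 183
388 = 2·183 + 22
183 = 8·22 + 7
22 = 3·7 + 1
7 = 7·1 + 0  (stop)
So 1735/388 = [4; 2, 8, 3, 7].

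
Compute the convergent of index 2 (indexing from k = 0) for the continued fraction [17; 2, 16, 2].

Using pₖ = aₖpₖ₋₁ + pₖ₋₂, qₖ = aₖqₖ₋₁ + qₖ₋₂ (with p₋₁=1, p₋₂=0, q₋₁=0, q₋₂=1):
  k=0: a=17, p=17, q=1
  k=1: a=2, p=35, q=2
  k=2: a=16, p=577, q=33

577/33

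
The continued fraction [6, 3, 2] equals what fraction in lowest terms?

44/7

Fold from the inside: start with 2/1.
  3 + 1/2 = 7/2
  6 + 2/7 = 44/7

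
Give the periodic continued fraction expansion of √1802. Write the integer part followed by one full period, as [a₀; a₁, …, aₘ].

[42; 2, 4, 2, 84]

a₀ = ⌊√1802⌋ = 42.
With m₀=0, d₀=1 and mₖ₊₁ = dₖaₖ − mₖ, dₖ₊₁ = (n − mₖ₊₁²)/dₖ, aₖ₊₁ = ⌊(a₀+mₖ₊₁)/dₖ₊₁⌋:
  k=1: m=42, d=38, a=2
  k=2: m=34, d=17, a=4
  k=3: m=34, d=38, a=2
  k=4: m=42, d=1, a=84
d=1 and a=2a₀=84 at k=4, so the next step gives (m, d) = (42, 38) again — its k=1 value — and the period has length 4.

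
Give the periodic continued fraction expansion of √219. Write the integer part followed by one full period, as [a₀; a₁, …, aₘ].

[14; 1, 3, 1, 28]

a₀ = ⌊√219⌋ = 14.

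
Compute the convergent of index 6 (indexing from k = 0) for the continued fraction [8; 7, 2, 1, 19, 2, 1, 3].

Using pₖ = aₖpₖ₋₁ + pₖ₋₂, qₖ = aₖqₖ₋₁ + qₖ₋₂ (with p₋₁=1, p₋₂=0, q₋₁=0, q₋₂=1):
  k=0: a=8, p=8, q=1
  k=1: a=7, p=57, q=7
  k=2: a=2, p=122, q=15
  k=3: a=1, p=179, q=22
  k=4: a=19, p=3523, q=433
  k=5: a=2, p=7225, q=888
  k=6: a=1, p=10748, q=1321

10748/1321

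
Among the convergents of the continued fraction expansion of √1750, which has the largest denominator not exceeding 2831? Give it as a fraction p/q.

√1750 = [41; 1, 4, 1, 82, …] (period length 4).
Convergents:
  p_0/q_0 = 41/1
  p_1/q_1 = 42/1
  p_2/q_2 = 209/5
  p_3/q_3 = 251/6
  p_4/q_4 = 20791/497
  p_5/q_5 = 21042/503
  p_6/q_6 = 104959/2509
  p_7/q_7 = 126001/3012
q_6 = 2509 ≤ 2831 < 3012 = q_7, so the answer is 104959/2509.

104959/2509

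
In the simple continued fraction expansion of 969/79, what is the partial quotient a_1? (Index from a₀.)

3

969 = 12·79 + 21   →  a_0 = 12
79 = 3·21 + 16   →  a_1 = 3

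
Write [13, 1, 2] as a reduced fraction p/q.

Using pₖ = aₖpₖ₋₁ + pₖ₋₂ and qₖ = aₖqₖ₋₁ + qₖ₋₂:
  k=0: a=13, p=13, q=1
  k=1: a=1, p=14, q=1
  k=2: a=2, p=41, q=3

41/3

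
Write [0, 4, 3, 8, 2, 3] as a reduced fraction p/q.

Fold from the inside: start with 3/1.
  2 + 1/3 = 7/3
  8 + 3/7 = 59/7
  3 + 7/59 = 184/59
  4 + 59/184 = 795/184
  0 + 184/795 = 184/795

184/795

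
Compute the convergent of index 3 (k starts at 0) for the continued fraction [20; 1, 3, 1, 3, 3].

104/5

Using pₖ = aₖpₖ₋₁ + pₖ₋₂, qₖ = aₖqₖ₋₁ + qₖ₋₂ (with p₋₁=1, p₋₂=0, q₋₁=0, q₋₂=1):
  k=0: a=20, p=20, q=1
  k=1: a=1, p=21, q=1
  k=2: a=3, p=83, q=4
  k=3: a=1, p=104, q=5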